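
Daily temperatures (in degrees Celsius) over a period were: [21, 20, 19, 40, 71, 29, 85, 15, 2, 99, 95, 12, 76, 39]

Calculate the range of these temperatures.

97

Step 1: Identify the maximum value: max = 99
Step 2: Identify the minimum value: min = 2
Step 3: Range = max - min = 99 - 2 = 97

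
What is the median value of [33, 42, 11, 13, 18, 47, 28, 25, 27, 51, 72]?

28

Step 1: Sort the data in ascending order: [11, 13, 18, 25, 27, 28, 33, 42, 47, 51, 72]
Step 2: The number of values is n = 11.
Step 3: Since n is odd, the median is the middle value at position 6: 28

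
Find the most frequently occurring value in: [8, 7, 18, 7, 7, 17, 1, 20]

7

Step 1: Count the frequency of each value:
  1: appears 1 time(s)
  7: appears 3 time(s)
  8: appears 1 time(s)
  17: appears 1 time(s)
  18: appears 1 time(s)
  20: appears 1 time(s)
Step 2: The value 7 appears most frequently (3 times).
Step 3: Mode = 7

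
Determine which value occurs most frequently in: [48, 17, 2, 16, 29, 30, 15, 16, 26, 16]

16

Step 1: Count the frequency of each value:
  2: appears 1 time(s)
  15: appears 1 time(s)
  16: appears 3 time(s)
  17: appears 1 time(s)
  26: appears 1 time(s)
  29: appears 1 time(s)
  30: appears 1 time(s)
  48: appears 1 time(s)
Step 2: The value 16 appears most frequently (3 times).
Step 3: Mode = 16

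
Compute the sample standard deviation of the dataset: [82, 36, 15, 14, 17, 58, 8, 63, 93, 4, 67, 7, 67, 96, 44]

32.6835

Step 1: Compute the mean: 44.7333
Step 2: Sum of squared deviations from the mean: 14954.9333
Step 3: Sample variance = 14954.9333 / 14 = 1068.2095
Step 4: Standard deviation = sqrt(1068.2095) = 32.6835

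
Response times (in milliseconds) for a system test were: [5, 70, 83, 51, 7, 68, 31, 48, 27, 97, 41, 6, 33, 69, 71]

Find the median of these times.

48

Step 1: Sort the data in ascending order: [5, 6, 7, 27, 31, 33, 41, 48, 51, 68, 69, 70, 71, 83, 97]
Step 2: The number of values is n = 15.
Step 3: Since n is odd, the median is the middle value at position 8: 48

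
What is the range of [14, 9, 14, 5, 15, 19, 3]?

16

Step 1: Identify the maximum value: max = 19
Step 2: Identify the minimum value: min = 3
Step 3: Range = max - min = 19 - 3 = 16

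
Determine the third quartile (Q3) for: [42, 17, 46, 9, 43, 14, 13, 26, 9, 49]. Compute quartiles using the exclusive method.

43.75

Step 1: Sort the data: [9, 9, 13, 14, 17, 26, 42, 43, 46, 49]
Step 2: n = 10
Step 3: Using the exclusive quartile method:
  Q1 = 12
  Q2 (median) = 21.5
  Q3 = 43.75
  IQR = Q3 - Q1 = 43.75 - 12 = 31.75
Step 4: Q3 = 43.75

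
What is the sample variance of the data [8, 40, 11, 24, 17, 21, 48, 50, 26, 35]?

217.3333

Step 1: Compute the mean: (8 + 40 + 11 + 24 + 17 + 21 + 48 + 50 + 26 + 35) / 10 = 28
Step 2: Compute squared deviations from the mean:
  (8 - 28)^2 = 400
  (40 - 28)^2 = 144
  (11 - 28)^2 = 289
  (24 - 28)^2 = 16
  (17 - 28)^2 = 121
  (21 - 28)^2 = 49
  (48 - 28)^2 = 400
  (50 - 28)^2 = 484
  (26 - 28)^2 = 4
  (35 - 28)^2 = 49
Step 3: Sum of squared deviations = 1956
Step 4: Sample variance = 1956 / 9 = 217.3333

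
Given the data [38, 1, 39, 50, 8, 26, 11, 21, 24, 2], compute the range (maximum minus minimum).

49

Step 1: Identify the maximum value: max = 50
Step 2: Identify the minimum value: min = 1
Step 3: Range = max - min = 50 - 1 = 49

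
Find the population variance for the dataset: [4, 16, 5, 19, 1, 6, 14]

41.0612

Step 1: Compute the mean: (4 + 16 + 5 + 19 + 1 + 6 + 14) / 7 = 9.2857
Step 2: Compute squared deviations from the mean:
  (4 - 9.2857)^2 = 27.9388
  (16 - 9.2857)^2 = 45.0816
  (5 - 9.2857)^2 = 18.3673
  (19 - 9.2857)^2 = 94.3673
  (1 - 9.2857)^2 = 68.6531
  (6 - 9.2857)^2 = 10.7959
  (14 - 9.2857)^2 = 22.2245
Step 3: Sum of squared deviations = 287.4286
Step 4: Population variance = 287.4286 / 7 = 41.0612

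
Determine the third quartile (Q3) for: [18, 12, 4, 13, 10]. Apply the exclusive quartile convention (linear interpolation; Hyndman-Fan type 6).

15.5

Step 1: Sort the data: [4, 10, 12, 13, 18]
Step 2: n = 5
Step 3: Using the exclusive quartile method:
  Q1 = 7
  Q2 (median) = 12
  Q3 = 15.5
  IQR = Q3 - Q1 = 15.5 - 7 = 8.5
Step 4: Q3 = 15.5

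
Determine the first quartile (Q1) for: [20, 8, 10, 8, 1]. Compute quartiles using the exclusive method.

4.5

Step 1: Sort the data: [1, 8, 8, 10, 20]
Step 2: n = 5
Step 3: Using the exclusive quartile method:
  Q1 = 4.5
  Q2 (median) = 8
  Q3 = 15
  IQR = Q3 - Q1 = 15 - 4.5 = 10.5
Step 4: Q1 = 4.5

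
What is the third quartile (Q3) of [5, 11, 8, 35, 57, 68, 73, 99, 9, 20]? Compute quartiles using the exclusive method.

69.25

Step 1: Sort the data: [5, 8, 9, 11, 20, 35, 57, 68, 73, 99]
Step 2: n = 10
Step 3: Using the exclusive quartile method:
  Q1 = 8.75
  Q2 (median) = 27.5
  Q3 = 69.25
  IQR = Q3 - Q1 = 69.25 - 8.75 = 60.5
Step 4: Q3 = 69.25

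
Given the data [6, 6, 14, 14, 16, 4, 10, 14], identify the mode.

14

Step 1: Count the frequency of each value:
  4: appears 1 time(s)
  6: appears 2 time(s)
  10: appears 1 time(s)
  14: appears 3 time(s)
  16: appears 1 time(s)
Step 2: The value 14 appears most frequently (3 times).
Step 3: Mode = 14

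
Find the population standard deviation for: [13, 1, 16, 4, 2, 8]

5.5877

Step 1: Compute the mean: 7.3333
Step 2: Sum of squared deviations from the mean: 187.3333
Step 3: Population variance = 187.3333 / 6 = 31.2222
Step 4: Standard deviation = sqrt(31.2222) = 5.5877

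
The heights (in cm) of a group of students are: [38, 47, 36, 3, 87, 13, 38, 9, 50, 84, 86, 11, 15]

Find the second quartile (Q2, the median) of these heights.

38

Step 1: Sort the data: [3, 9, 11, 13, 15, 36, 38, 38, 47, 50, 84, 86, 87]
Step 2: n = 13
Step 3: Q2 is the median. Since n is odd, it is the middle value at position 7: 38
Step 4: Q2 = 38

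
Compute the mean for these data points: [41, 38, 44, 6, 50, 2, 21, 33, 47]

31.3333

Step 1: Sum all values: 41 + 38 + 44 + 6 + 50 + 2 + 21 + 33 + 47 = 282
Step 2: Count the number of values: n = 9
Step 3: Mean = sum / n = 282 / 9 = 31.3333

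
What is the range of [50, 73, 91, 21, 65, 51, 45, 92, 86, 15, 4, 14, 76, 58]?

88

Step 1: Identify the maximum value: max = 92
Step 2: Identify the minimum value: min = 4
Step 3: Range = max - min = 92 - 4 = 88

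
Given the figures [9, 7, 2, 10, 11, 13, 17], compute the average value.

9.8571

Step 1: Sum all values: 9 + 7 + 2 + 10 + 11 + 13 + 17 = 69
Step 2: Count the number of values: n = 7
Step 3: Mean = sum / n = 69 / 7 = 9.8571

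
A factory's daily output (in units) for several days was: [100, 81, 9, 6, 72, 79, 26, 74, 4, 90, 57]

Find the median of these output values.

72

Step 1: Sort the data in ascending order: [4, 6, 9, 26, 57, 72, 74, 79, 81, 90, 100]
Step 2: The number of values is n = 11.
Step 3: Since n is odd, the median is the middle value at position 6: 72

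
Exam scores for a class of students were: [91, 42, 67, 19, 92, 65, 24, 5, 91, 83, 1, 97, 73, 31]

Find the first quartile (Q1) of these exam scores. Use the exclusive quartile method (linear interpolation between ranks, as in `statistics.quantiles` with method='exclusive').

22.75

Step 1: Sort the data: [1, 5, 19, 24, 31, 42, 65, 67, 73, 83, 91, 91, 92, 97]
Step 2: n = 14
Step 3: Using the exclusive quartile method:
  Q1 = 22.75
  Q2 (median) = 66
  Q3 = 91
  IQR = Q3 - Q1 = 91 - 22.75 = 68.25
Step 4: Q1 = 22.75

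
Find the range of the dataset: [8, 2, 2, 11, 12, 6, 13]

11

Step 1: Identify the maximum value: max = 13
Step 2: Identify the minimum value: min = 2
Step 3: Range = max - min = 13 - 2 = 11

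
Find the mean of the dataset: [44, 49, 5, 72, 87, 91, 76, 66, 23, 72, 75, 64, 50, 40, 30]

56.2667

Step 1: Sum all values: 44 + 49 + 5 + 72 + 87 + 91 + 76 + 66 + 23 + 72 + 75 + 64 + 50 + 40 + 30 = 844
Step 2: Count the number of values: n = 15
Step 3: Mean = sum / n = 844 / 15 = 56.2667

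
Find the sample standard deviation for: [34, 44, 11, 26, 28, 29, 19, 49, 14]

12.765

Step 1: Compute the mean: 28.2222
Step 2: Sum of squared deviations from the mean: 1303.5556
Step 3: Sample variance = 1303.5556 / 8 = 162.9444
Step 4: Standard deviation = sqrt(162.9444) = 12.765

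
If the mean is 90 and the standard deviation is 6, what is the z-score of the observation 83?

-1.1667

Step 1: Recall the z-score formula: z = (x - mu) / sigma
Step 2: Substitute values: z = (83 - 90) / 6
Step 3: z = -7 / 6 = -1.1667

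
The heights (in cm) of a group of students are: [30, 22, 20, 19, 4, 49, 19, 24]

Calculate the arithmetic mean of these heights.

23.375

Step 1: Sum all values: 30 + 22 + 20 + 19 + 4 + 49 + 19 + 24 = 187
Step 2: Count the number of values: n = 8
Step 3: Mean = sum / n = 187 / 8 = 23.375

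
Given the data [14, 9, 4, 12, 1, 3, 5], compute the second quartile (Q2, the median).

5

Step 1: Sort the data: [1, 3, 4, 5, 9, 12, 14]
Step 2: n = 7
Step 3: Q2 is the median. Since n is odd, it is the middle value at position 4: 5
Step 4: Q2 = 5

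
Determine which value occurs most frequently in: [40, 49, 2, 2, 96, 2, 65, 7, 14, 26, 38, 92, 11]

2

Step 1: Count the frequency of each value:
  2: appears 3 time(s)
  7: appears 1 time(s)
  11: appears 1 time(s)
  14: appears 1 time(s)
  26: appears 1 time(s)
  38: appears 1 time(s)
  40: appears 1 time(s)
  49: appears 1 time(s)
  65: appears 1 time(s)
  92: appears 1 time(s)
  96: appears 1 time(s)
Step 2: The value 2 appears most frequently (3 times).
Step 3: Mode = 2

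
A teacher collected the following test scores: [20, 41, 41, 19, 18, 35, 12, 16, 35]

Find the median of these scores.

20

Step 1: Sort the data in ascending order: [12, 16, 18, 19, 20, 35, 35, 41, 41]
Step 2: The number of values is n = 9.
Step 3: Since n is odd, the median is the middle value at position 5: 20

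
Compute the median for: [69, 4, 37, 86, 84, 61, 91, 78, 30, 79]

73.5

Step 1: Sort the data in ascending order: [4, 30, 37, 61, 69, 78, 79, 84, 86, 91]
Step 2: The number of values is n = 10.
Step 3: Since n is even, the median is the average of positions 5 and 6:
  Median = (69 + 78) / 2 = 73.5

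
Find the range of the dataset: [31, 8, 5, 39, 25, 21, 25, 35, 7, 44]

39

Step 1: Identify the maximum value: max = 44
Step 2: Identify the minimum value: min = 5
Step 3: Range = max - min = 44 - 5 = 39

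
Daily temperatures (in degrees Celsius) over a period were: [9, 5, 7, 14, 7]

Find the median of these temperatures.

7

Step 1: Sort the data in ascending order: [5, 7, 7, 9, 14]
Step 2: The number of values is n = 5.
Step 3: Since n is odd, the median is the middle value at position 3: 7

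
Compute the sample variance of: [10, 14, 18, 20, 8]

26

Step 1: Compute the mean: (10 + 14 + 18 + 20 + 8) / 5 = 14
Step 2: Compute squared deviations from the mean:
  (10 - 14)^2 = 16
  (14 - 14)^2 = 0
  (18 - 14)^2 = 16
  (20 - 14)^2 = 36
  (8 - 14)^2 = 36
Step 3: Sum of squared deviations = 104
Step 4: Sample variance = 104 / 4 = 26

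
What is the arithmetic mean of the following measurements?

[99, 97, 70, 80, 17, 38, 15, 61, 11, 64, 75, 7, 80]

54.9231

Step 1: Sum all values: 99 + 97 + 70 + 80 + 17 + 38 + 15 + 61 + 11 + 64 + 75 + 7 + 80 = 714
Step 2: Count the number of values: n = 13
Step 3: Mean = sum / n = 714 / 13 = 54.9231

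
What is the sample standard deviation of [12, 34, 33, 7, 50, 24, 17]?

14.8741

Step 1: Compute the mean: 25.2857
Step 2: Sum of squared deviations from the mean: 1327.4286
Step 3: Sample variance = 1327.4286 / 6 = 221.2381
Step 4: Standard deviation = sqrt(221.2381) = 14.8741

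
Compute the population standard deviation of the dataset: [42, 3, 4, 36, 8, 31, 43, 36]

16.2168

Step 1: Compute the mean: 25.375
Step 2: Sum of squared deviations from the mean: 2103.875
Step 3: Population variance = 2103.875 / 8 = 262.9844
Step 4: Standard deviation = sqrt(262.9844) = 16.2168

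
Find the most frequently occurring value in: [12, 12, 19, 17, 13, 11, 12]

12

Step 1: Count the frequency of each value:
  11: appears 1 time(s)
  12: appears 3 time(s)
  13: appears 1 time(s)
  17: appears 1 time(s)
  19: appears 1 time(s)
Step 2: The value 12 appears most frequently (3 times).
Step 3: Mode = 12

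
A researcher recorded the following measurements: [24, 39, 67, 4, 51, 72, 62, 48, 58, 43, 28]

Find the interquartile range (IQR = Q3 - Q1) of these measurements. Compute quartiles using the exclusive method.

34

Step 1: Sort the data: [4, 24, 28, 39, 43, 48, 51, 58, 62, 67, 72]
Step 2: n = 11
Step 3: Using the exclusive quartile method:
  Q1 = 28
  Q2 (median) = 48
  Q3 = 62
  IQR = Q3 - Q1 = 62 - 28 = 34
Step 4: IQR = 34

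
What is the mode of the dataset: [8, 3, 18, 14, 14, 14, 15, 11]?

14

Step 1: Count the frequency of each value:
  3: appears 1 time(s)
  8: appears 1 time(s)
  11: appears 1 time(s)
  14: appears 3 time(s)
  15: appears 1 time(s)
  18: appears 1 time(s)
Step 2: The value 14 appears most frequently (3 times).
Step 3: Mode = 14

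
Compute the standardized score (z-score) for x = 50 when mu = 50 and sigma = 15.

0

Step 1: Recall the z-score formula: z = (x - mu) / sigma
Step 2: Substitute values: z = (50 - 50) / 15
Step 3: z = 0 / 15 = 0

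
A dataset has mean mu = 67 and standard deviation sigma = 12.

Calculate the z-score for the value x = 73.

0.5

Step 1: Recall the z-score formula: z = (x - mu) / sigma
Step 2: Substitute values: z = (73 - 67) / 12
Step 3: z = 6 / 12 = 0.5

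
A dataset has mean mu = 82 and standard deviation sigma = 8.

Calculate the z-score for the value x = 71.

-1.375

Step 1: Recall the z-score formula: z = (x - mu) / sigma
Step 2: Substitute values: z = (71 - 82) / 8
Step 3: z = -11 / 8 = -1.375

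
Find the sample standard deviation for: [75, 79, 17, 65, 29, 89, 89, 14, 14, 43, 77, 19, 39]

29.8816

Step 1: Compute the mean: 49.9231
Step 2: Sum of squared deviations from the mean: 10714.9231
Step 3: Sample variance = 10714.9231 / 12 = 892.9103
Step 4: Standard deviation = sqrt(892.9103) = 29.8816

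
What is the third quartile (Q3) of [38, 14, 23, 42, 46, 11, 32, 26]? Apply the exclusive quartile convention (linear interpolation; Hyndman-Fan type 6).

41

Step 1: Sort the data: [11, 14, 23, 26, 32, 38, 42, 46]
Step 2: n = 8
Step 3: Using the exclusive quartile method:
  Q1 = 16.25
  Q2 (median) = 29
  Q3 = 41
  IQR = Q3 - Q1 = 41 - 16.25 = 24.75
Step 4: Q3 = 41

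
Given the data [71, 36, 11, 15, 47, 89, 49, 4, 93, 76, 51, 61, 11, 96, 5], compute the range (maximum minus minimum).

92

Step 1: Identify the maximum value: max = 96
Step 2: Identify the minimum value: min = 4
Step 3: Range = max - min = 96 - 4 = 92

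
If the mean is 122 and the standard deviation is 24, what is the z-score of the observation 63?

-2.4583

Step 1: Recall the z-score formula: z = (x - mu) / sigma
Step 2: Substitute values: z = (63 - 122) / 24
Step 3: z = -59 / 24 = -2.4583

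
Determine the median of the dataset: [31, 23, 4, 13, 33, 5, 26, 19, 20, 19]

19.5

Step 1: Sort the data in ascending order: [4, 5, 13, 19, 19, 20, 23, 26, 31, 33]
Step 2: The number of values is n = 10.
Step 3: Since n is even, the median is the average of positions 5 and 6:
  Median = (19 + 20) / 2 = 19.5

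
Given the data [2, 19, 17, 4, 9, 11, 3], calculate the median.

9

Step 1: Sort the data in ascending order: [2, 3, 4, 9, 11, 17, 19]
Step 2: The number of values is n = 7.
Step 3: Since n is odd, the median is the middle value at position 4: 9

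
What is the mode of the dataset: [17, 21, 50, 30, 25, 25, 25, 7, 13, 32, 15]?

25

Step 1: Count the frequency of each value:
  7: appears 1 time(s)
  13: appears 1 time(s)
  15: appears 1 time(s)
  17: appears 1 time(s)
  21: appears 1 time(s)
  25: appears 3 time(s)
  30: appears 1 time(s)
  32: appears 1 time(s)
  50: appears 1 time(s)
Step 2: The value 25 appears most frequently (3 times).
Step 3: Mode = 25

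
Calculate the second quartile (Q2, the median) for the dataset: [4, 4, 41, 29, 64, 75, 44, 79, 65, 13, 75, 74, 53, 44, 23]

44

Step 1: Sort the data: [4, 4, 13, 23, 29, 41, 44, 44, 53, 64, 65, 74, 75, 75, 79]
Step 2: n = 15
Step 3: Q2 is the median. Since n is odd, it is the middle value at position 8: 44
Step 4: Q2 = 44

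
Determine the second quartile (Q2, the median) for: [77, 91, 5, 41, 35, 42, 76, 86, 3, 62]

52

Step 1: Sort the data: [3, 5, 35, 41, 42, 62, 76, 77, 86, 91]
Step 2: n = 10
Step 3: Q2 is the median. Since n is even, it is the average of the values at positions 5 and 6:
  Q2 = (42 + 62) / 2 = 52
Step 4: Q2 = 52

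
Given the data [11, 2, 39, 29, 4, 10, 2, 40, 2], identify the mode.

2

Step 1: Count the frequency of each value:
  2: appears 3 time(s)
  4: appears 1 time(s)
  10: appears 1 time(s)
  11: appears 1 time(s)
  29: appears 1 time(s)
  39: appears 1 time(s)
  40: appears 1 time(s)
Step 2: The value 2 appears most frequently (3 times).
Step 3: Mode = 2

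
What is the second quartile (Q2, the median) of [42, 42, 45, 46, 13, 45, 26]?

42

Step 1: Sort the data: [13, 26, 42, 42, 45, 45, 46]
Step 2: n = 7
Step 3: Q2 is the median. Since n is odd, it is the middle value at position 4: 42
Step 4: Q2 = 42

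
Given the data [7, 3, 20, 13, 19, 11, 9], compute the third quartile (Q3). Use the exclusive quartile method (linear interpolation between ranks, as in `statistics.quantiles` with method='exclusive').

19

Step 1: Sort the data: [3, 7, 9, 11, 13, 19, 20]
Step 2: n = 7
Step 3: Using the exclusive quartile method:
  Q1 = 7
  Q2 (median) = 11
  Q3 = 19
  IQR = Q3 - Q1 = 19 - 7 = 12
Step 4: Q3 = 19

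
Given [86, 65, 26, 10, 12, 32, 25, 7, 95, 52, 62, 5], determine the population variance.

906.3542

Step 1: Compute the mean: (86 + 65 + 26 + 10 + 12 + 32 + 25 + 7 + 95 + 52 + 62 + 5) / 12 = 39.75
Step 2: Compute squared deviations from the mean:
  (86 - 39.75)^2 = 2139.0625
  (65 - 39.75)^2 = 637.5625
  (26 - 39.75)^2 = 189.0625
  (10 - 39.75)^2 = 885.0625
  (12 - 39.75)^2 = 770.0625
  (32 - 39.75)^2 = 60.0625
  (25 - 39.75)^2 = 217.5625
  (7 - 39.75)^2 = 1072.5625
  (95 - 39.75)^2 = 3052.5625
  (52 - 39.75)^2 = 150.0625
  (62 - 39.75)^2 = 495.0625
  (5 - 39.75)^2 = 1207.5625
Step 3: Sum of squared deviations = 10876.25
Step 4: Population variance = 10876.25 / 12 = 906.3542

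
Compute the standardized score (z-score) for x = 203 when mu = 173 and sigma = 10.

3

Step 1: Recall the z-score formula: z = (x - mu) / sigma
Step 2: Substitute values: z = (203 - 173) / 10
Step 3: z = 30 / 10 = 3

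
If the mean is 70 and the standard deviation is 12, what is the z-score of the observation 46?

-2

Step 1: Recall the z-score formula: z = (x - mu) / sigma
Step 2: Substitute values: z = (46 - 70) / 12
Step 3: z = -24 / 12 = -2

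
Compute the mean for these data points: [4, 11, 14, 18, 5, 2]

9

Step 1: Sum all values: 4 + 11 + 14 + 18 + 5 + 2 = 54
Step 2: Count the number of values: n = 6
Step 3: Mean = sum / n = 54 / 6 = 9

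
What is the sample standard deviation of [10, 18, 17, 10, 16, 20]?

4.2151

Step 1: Compute the mean: 15.1667
Step 2: Sum of squared deviations from the mean: 88.8333
Step 3: Sample variance = 88.8333 / 5 = 17.7667
Step 4: Standard deviation = sqrt(17.7667) = 4.2151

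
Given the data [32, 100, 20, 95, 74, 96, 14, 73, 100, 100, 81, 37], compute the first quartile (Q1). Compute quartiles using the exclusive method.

33.25

Step 1: Sort the data: [14, 20, 32, 37, 73, 74, 81, 95, 96, 100, 100, 100]
Step 2: n = 12
Step 3: Using the exclusive quartile method:
  Q1 = 33.25
  Q2 (median) = 77.5
  Q3 = 99
  IQR = Q3 - Q1 = 99 - 33.25 = 65.75
Step 4: Q1 = 33.25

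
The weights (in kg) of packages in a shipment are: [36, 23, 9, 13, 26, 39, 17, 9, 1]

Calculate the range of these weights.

38

Step 1: Identify the maximum value: max = 39
Step 2: Identify the minimum value: min = 1
Step 3: Range = max - min = 39 - 1 = 38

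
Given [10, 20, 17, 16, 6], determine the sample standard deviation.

5.6745

Step 1: Compute the mean: 13.8
Step 2: Sum of squared deviations from the mean: 128.8
Step 3: Sample variance = 128.8 / 4 = 32.2
Step 4: Standard deviation = sqrt(32.2) = 5.6745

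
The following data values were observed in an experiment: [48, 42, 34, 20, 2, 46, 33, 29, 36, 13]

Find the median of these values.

33.5

Step 1: Sort the data in ascending order: [2, 13, 20, 29, 33, 34, 36, 42, 46, 48]
Step 2: The number of values is n = 10.
Step 3: Since n is even, the median is the average of positions 5 and 6:
  Median = (33 + 34) / 2 = 33.5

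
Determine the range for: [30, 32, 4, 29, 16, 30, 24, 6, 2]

30

Step 1: Identify the maximum value: max = 32
Step 2: Identify the minimum value: min = 2
Step 3: Range = max - min = 32 - 2 = 30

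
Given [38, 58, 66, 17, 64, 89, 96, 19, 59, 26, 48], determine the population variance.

629.6529

Step 1: Compute the mean: (38 + 58 + 66 + 17 + 64 + 89 + 96 + 19 + 59 + 26 + 48) / 11 = 52.7273
Step 2: Compute squared deviations from the mean:
  (38 - 52.7273)^2 = 216.8926
  (58 - 52.7273)^2 = 27.8017
  (66 - 52.7273)^2 = 176.1653
  (17 - 52.7273)^2 = 1276.438
  (64 - 52.7273)^2 = 127.0744
  (89 - 52.7273)^2 = 1315.7107
  (96 - 52.7273)^2 = 1872.5289
  (19 - 52.7273)^2 = 1137.5289
  (59 - 52.7273)^2 = 39.3471
  (26 - 52.7273)^2 = 714.3471
  (48 - 52.7273)^2 = 22.3471
Step 3: Sum of squared deviations = 6926.1818
Step 4: Population variance = 6926.1818 / 11 = 629.6529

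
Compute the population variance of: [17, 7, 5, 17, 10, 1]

35.25

Step 1: Compute the mean: (17 + 7 + 5 + 17 + 10 + 1) / 6 = 9.5
Step 2: Compute squared deviations from the mean:
  (17 - 9.5)^2 = 56.25
  (7 - 9.5)^2 = 6.25
  (5 - 9.5)^2 = 20.25
  (17 - 9.5)^2 = 56.25
  (10 - 9.5)^2 = 0.25
  (1 - 9.5)^2 = 72.25
Step 3: Sum of squared deviations = 211.5
Step 4: Population variance = 211.5 / 6 = 35.25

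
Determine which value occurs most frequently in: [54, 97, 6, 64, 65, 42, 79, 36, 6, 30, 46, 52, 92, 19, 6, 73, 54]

6

Step 1: Count the frequency of each value:
  6: appears 3 time(s)
  19: appears 1 time(s)
  30: appears 1 time(s)
  36: appears 1 time(s)
  42: appears 1 time(s)
  46: appears 1 time(s)
  52: appears 1 time(s)
  54: appears 2 time(s)
  64: appears 1 time(s)
  65: appears 1 time(s)
  73: appears 1 time(s)
  79: appears 1 time(s)
  92: appears 1 time(s)
  97: appears 1 time(s)
Step 2: The value 6 appears most frequently (3 times).
Step 3: Mode = 6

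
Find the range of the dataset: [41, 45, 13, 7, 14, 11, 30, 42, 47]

40

Step 1: Identify the maximum value: max = 47
Step 2: Identify the minimum value: min = 7
Step 3: Range = max - min = 47 - 7 = 40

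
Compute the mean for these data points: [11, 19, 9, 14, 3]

11.2

Step 1: Sum all values: 11 + 19 + 9 + 14 + 3 = 56
Step 2: Count the number of values: n = 5
Step 3: Mean = sum / n = 56 / 5 = 11.2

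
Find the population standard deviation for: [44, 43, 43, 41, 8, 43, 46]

12.4409

Step 1: Compute the mean: 38.2857
Step 2: Sum of squared deviations from the mean: 1083.4286
Step 3: Population variance = 1083.4286 / 7 = 154.7755
Step 4: Standard deviation = sqrt(154.7755) = 12.4409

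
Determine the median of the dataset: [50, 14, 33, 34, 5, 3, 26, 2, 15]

15

Step 1: Sort the data in ascending order: [2, 3, 5, 14, 15, 26, 33, 34, 50]
Step 2: The number of values is n = 9.
Step 3: Since n is odd, the median is the middle value at position 5: 15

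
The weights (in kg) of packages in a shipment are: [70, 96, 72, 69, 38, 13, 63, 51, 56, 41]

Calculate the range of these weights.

83

Step 1: Identify the maximum value: max = 96
Step 2: Identify the minimum value: min = 13
Step 3: Range = max - min = 96 - 13 = 83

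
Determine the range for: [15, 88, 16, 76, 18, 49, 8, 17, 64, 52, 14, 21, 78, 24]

80

Step 1: Identify the maximum value: max = 88
Step 2: Identify the minimum value: min = 8
Step 3: Range = max - min = 88 - 8 = 80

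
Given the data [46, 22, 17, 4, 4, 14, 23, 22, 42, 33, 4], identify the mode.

4

Step 1: Count the frequency of each value:
  4: appears 3 time(s)
  14: appears 1 time(s)
  17: appears 1 time(s)
  22: appears 2 time(s)
  23: appears 1 time(s)
  33: appears 1 time(s)
  42: appears 1 time(s)
  46: appears 1 time(s)
Step 2: The value 4 appears most frequently (3 times).
Step 3: Mode = 4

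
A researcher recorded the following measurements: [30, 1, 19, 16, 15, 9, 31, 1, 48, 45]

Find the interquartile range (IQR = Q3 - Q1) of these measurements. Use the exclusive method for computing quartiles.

27.5

Step 1: Sort the data: [1, 1, 9, 15, 16, 19, 30, 31, 45, 48]
Step 2: n = 10
Step 3: Using the exclusive quartile method:
  Q1 = 7
  Q2 (median) = 17.5
  Q3 = 34.5
  IQR = Q3 - Q1 = 34.5 - 7 = 27.5
Step 4: IQR = 27.5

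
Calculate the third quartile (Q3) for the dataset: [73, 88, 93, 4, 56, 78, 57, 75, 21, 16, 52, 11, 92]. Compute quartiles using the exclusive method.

83

Step 1: Sort the data: [4, 11, 16, 21, 52, 56, 57, 73, 75, 78, 88, 92, 93]
Step 2: n = 13
Step 3: Using the exclusive quartile method:
  Q1 = 18.5
  Q2 (median) = 57
  Q3 = 83
  IQR = Q3 - Q1 = 83 - 18.5 = 64.5
Step 4: Q3 = 83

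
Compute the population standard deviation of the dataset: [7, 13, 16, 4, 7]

4.4091

Step 1: Compute the mean: 9.4
Step 2: Sum of squared deviations from the mean: 97.2
Step 3: Population variance = 97.2 / 5 = 19.44
Step 4: Standard deviation = sqrt(19.44) = 4.4091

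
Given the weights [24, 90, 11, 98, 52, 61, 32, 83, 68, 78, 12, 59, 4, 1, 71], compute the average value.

49.6

Step 1: Sum all values: 24 + 90 + 11 + 98 + 52 + 61 + 32 + 83 + 68 + 78 + 12 + 59 + 4 + 1 + 71 = 744
Step 2: Count the number of values: n = 15
Step 3: Mean = sum / n = 744 / 15 = 49.6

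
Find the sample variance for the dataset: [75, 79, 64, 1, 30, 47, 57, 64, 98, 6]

990.3222

Step 1: Compute the mean: (75 + 79 + 64 + 1 + 30 + 47 + 57 + 64 + 98 + 6) / 10 = 52.1
Step 2: Compute squared deviations from the mean:
  (75 - 52.1)^2 = 524.41
  (79 - 52.1)^2 = 723.61
  (64 - 52.1)^2 = 141.61
  (1 - 52.1)^2 = 2611.21
  (30 - 52.1)^2 = 488.41
  (47 - 52.1)^2 = 26.01
  (57 - 52.1)^2 = 24.01
  (64 - 52.1)^2 = 141.61
  (98 - 52.1)^2 = 2106.81
  (6 - 52.1)^2 = 2125.21
Step 3: Sum of squared deviations = 8912.9
Step 4: Sample variance = 8912.9 / 9 = 990.3222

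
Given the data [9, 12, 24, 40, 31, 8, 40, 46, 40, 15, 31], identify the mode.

40

Step 1: Count the frequency of each value:
  8: appears 1 time(s)
  9: appears 1 time(s)
  12: appears 1 time(s)
  15: appears 1 time(s)
  24: appears 1 time(s)
  31: appears 2 time(s)
  40: appears 3 time(s)
  46: appears 1 time(s)
Step 2: The value 40 appears most frequently (3 times).
Step 3: Mode = 40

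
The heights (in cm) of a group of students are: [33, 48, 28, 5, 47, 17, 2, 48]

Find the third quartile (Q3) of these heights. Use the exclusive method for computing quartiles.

47.75

Step 1: Sort the data: [2, 5, 17, 28, 33, 47, 48, 48]
Step 2: n = 8
Step 3: Using the exclusive quartile method:
  Q1 = 8
  Q2 (median) = 30.5
  Q3 = 47.75
  IQR = Q3 - Q1 = 47.75 - 8 = 39.75
Step 4: Q3 = 47.75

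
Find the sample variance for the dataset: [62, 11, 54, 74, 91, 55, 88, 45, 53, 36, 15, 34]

644.6364

Step 1: Compute the mean: (62 + 11 + 54 + 74 + 91 + 55 + 88 + 45 + 53 + 36 + 15 + 34) / 12 = 51.5
Step 2: Compute squared deviations from the mean:
  (62 - 51.5)^2 = 110.25
  (11 - 51.5)^2 = 1640.25
  (54 - 51.5)^2 = 6.25
  (74 - 51.5)^2 = 506.25
  (91 - 51.5)^2 = 1560.25
  (55 - 51.5)^2 = 12.25
  (88 - 51.5)^2 = 1332.25
  (45 - 51.5)^2 = 42.25
  (53 - 51.5)^2 = 2.25
  (36 - 51.5)^2 = 240.25
  (15 - 51.5)^2 = 1332.25
  (34 - 51.5)^2 = 306.25
Step 3: Sum of squared deviations = 7091
Step 4: Sample variance = 7091 / 11 = 644.6364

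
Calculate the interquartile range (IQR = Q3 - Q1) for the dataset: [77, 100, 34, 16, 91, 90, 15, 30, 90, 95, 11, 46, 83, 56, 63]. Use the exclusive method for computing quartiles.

60

Step 1: Sort the data: [11, 15, 16, 30, 34, 46, 56, 63, 77, 83, 90, 90, 91, 95, 100]
Step 2: n = 15
Step 3: Using the exclusive quartile method:
  Q1 = 30
  Q2 (median) = 63
  Q3 = 90
  IQR = Q3 - Q1 = 90 - 30 = 60
Step 4: IQR = 60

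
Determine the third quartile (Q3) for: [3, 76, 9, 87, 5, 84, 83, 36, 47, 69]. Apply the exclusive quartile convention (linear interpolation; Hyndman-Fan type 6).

83.25

Step 1: Sort the data: [3, 5, 9, 36, 47, 69, 76, 83, 84, 87]
Step 2: n = 10
Step 3: Using the exclusive quartile method:
  Q1 = 8
  Q2 (median) = 58
  Q3 = 83.25
  IQR = Q3 - Q1 = 83.25 - 8 = 75.25
Step 4: Q3 = 83.25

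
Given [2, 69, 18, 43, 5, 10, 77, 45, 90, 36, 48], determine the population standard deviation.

28.4064

Step 1: Compute the mean: 40.2727
Step 2: Sum of squared deviations from the mean: 8876.1818
Step 3: Population variance = 8876.1818 / 11 = 806.9256
Step 4: Standard deviation = sqrt(806.9256) = 28.4064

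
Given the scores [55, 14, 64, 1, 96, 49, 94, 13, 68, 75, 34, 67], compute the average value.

52.5

Step 1: Sum all values: 55 + 14 + 64 + 1 + 96 + 49 + 94 + 13 + 68 + 75 + 34 + 67 = 630
Step 2: Count the number of values: n = 12
Step 3: Mean = sum / n = 630 / 12 = 52.5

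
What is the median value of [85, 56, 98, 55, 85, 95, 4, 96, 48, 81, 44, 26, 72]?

72

Step 1: Sort the data in ascending order: [4, 26, 44, 48, 55, 56, 72, 81, 85, 85, 95, 96, 98]
Step 2: The number of values is n = 13.
Step 3: Since n is odd, the median is the middle value at position 7: 72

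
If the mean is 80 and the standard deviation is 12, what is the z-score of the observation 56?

-2

Step 1: Recall the z-score formula: z = (x - mu) / sigma
Step 2: Substitute values: z = (56 - 80) / 12
Step 3: z = -24 / 12 = -2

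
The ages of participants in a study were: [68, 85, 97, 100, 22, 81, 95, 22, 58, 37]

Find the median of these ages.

74.5

Step 1: Sort the data in ascending order: [22, 22, 37, 58, 68, 81, 85, 95, 97, 100]
Step 2: The number of values is n = 10.
Step 3: Since n is even, the median is the average of positions 5 and 6:
  Median = (68 + 81) / 2 = 74.5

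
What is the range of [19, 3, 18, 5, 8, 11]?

16

Step 1: Identify the maximum value: max = 19
Step 2: Identify the minimum value: min = 3
Step 3: Range = max - min = 19 - 3 = 16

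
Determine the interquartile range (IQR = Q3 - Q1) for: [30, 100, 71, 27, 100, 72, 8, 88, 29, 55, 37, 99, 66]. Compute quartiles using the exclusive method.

64

Step 1: Sort the data: [8, 27, 29, 30, 37, 55, 66, 71, 72, 88, 99, 100, 100]
Step 2: n = 13
Step 3: Using the exclusive quartile method:
  Q1 = 29.5
  Q2 (median) = 66
  Q3 = 93.5
  IQR = Q3 - Q1 = 93.5 - 29.5 = 64
Step 4: IQR = 64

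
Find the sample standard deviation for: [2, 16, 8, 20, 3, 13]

7.2296

Step 1: Compute the mean: 10.3333
Step 2: Sum of squared deviations from the mean: 261.3333
Step 3: Sample variance = 261.3333 / 5 = 52.2667
Step 4: Standard deviation = sqrt(52.2667) = 7.2296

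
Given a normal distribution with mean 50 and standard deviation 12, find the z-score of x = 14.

-3

Step 1: Recall the z-score formula: z = (x - mu) / sigma
Step 2: Substitute values: z = (14 - 50) / 12
Step 3: z = -36 / 12 = -3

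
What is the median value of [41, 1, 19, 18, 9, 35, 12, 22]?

18.5

Step 1: Sort the data in ascending order: [1, 9, 12, 18, 19, 22, 35, 41]
Step 2: The number of values is n = 8.
Step 3: Since n is even, the median is the average of positions 4 and 5:
  Median = (18 + 19) / 2 = 18.5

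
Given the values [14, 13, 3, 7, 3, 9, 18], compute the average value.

9.5714

Step 1: Sum all values: 14 + 13 + 3 + 7 + 3 + 9 + 18 = 67
Step 2: Count the number of values: n = 7
Step 3: Mean = sum / n = 67 / 7 = 9.5714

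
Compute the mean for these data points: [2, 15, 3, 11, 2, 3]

6

Step 1: Sum all values: 2 + 15 + 3 + 11 + 2 + 3 = 36
Step 2: Count the number of values: n = 6
Step 3: Mean = sum / n = 36 / 6 = 6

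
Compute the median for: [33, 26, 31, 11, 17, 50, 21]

26

Step 1: Sort the data in ascending order: [11, 17, 21, 26, 31, 33, 50]
Step 2: The number of values is n = 7.
Step 3: Since n is odd, the median is the middle value at position 4: 26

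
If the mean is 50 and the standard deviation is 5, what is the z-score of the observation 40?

-2

Step 1: Recall the z-score formula: z = (x - mu) / sigma
Step 2: Substitute values: z = (40 - 50) / 5
Step 3: z = -10 / 5 = -2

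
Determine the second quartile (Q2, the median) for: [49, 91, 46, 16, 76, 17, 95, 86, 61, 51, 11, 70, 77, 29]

56

Step 1: Sort the data: [11, 16, 17, 29, 46, 49, 51, 61, 70, 76, 77, 86, 91, 95]
Step 2: n = 14
Step 3: Q2 is the median. Since n is even, it is the average of the values at positions 7 and 8:
  Q2 = (51 + 61) / 2 = 56
Step 4: Q2 = 56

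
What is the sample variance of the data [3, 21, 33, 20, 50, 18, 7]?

251.9048

Step 1: Compute the mean: (3 + 21 + 33 + 20 + 50 + 18 + 7) / 7 = 21.7143
Step 2: Compute squared deviations from the mean:
  (3 - 21.7143)^2 = 350.2245
  (21 - 21.7143)^2 = 0.5102
  (33 - 21.7143)^2 = 127.3673
  (20 - 21.7143)^2 = 2.9388
  (50 - 21.7143)^2 = 800.0816
  (18 - 21.7143)^2 = 13.7959
  (7 - 21.7143)^2 = 216.5102
Step 3: Sum of squared deviations = 1511.4286
Step 4: Sample variance = 1511.4286 / 6 = 251.9048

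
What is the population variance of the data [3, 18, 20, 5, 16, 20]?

48.8889

Step 1: Compute the mean: (3 + 18 + 20 + 5 + 16 + 20) / 6 = 13.6667
Step 2: Compute squared deviations from the mean:
  (3 - 13.6667)^2 = 113.7778
  (18 - 13.6667)^2 = 18.7778
  (20 - 13.6667)^2 = 40.1111
  (5 - 13.6667)^2 = 75.1111
  (16 - 13.6667)^2 = 5.4444
  (20 - 13.6667)^2 = 40.1111
Step 3: Sum of squared deviations = 293.3333
Step 4: Population variance = 293.3333 / 6 = 48.8889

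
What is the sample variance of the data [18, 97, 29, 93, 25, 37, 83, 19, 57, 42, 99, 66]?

980.447

Step 1: Compute the mean: (18 + 97 + 29 + 93 + 25 + 37 + 83 + 19 + 57 + 42 + 99 + 66) / 12 = 55.4167
Step 2: Compute squared deviations from the mean:
  (18 - 55.4167)^2 = 1400.0069
  (97 - 55.4167)^2 = 1729.1736
  (29 - 55.4167)^2 = 697.8403
  (93 - 55.4167)^2 = 1412.5069
  (25 - 55.4167)^2 = 925.1736
  (37 - 55.4167)^2 = 339.1736
  (83 - 55.4167)^2 = 760.8403
  (19 - 55.4167)^2 = 1326.1736
  (57 - 55.4167)^2 = 2.5069
  (42 - 55.4167)^2 = 180.0069
  (99 - 55.4167)^2 = 1899.5069
  (66 - 55.4167)^2 = 112.0069
Step 3: Sum of squared deviations = 10784.9167
Step 4: Sample variance = 10784.9167 / 11 = 980.447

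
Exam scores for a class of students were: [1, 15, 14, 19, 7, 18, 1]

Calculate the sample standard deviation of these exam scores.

7.6749

Step 1: Compute the mean: 10.7143
Step 2: Sum of squared deviations from the mean: 353.4286
Step 3: Sample variance = 353.4286 / 6 = 58.9048
Step 4: Standard deviation = sqrt(58.9048) = 7.6749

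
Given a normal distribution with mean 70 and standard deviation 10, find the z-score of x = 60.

-1

Step 1: Recall the z-score formula: z = (x - mu) / sigma
Step 2: Substitute values: z = (60 - 70) / 10
Step 3: z = -10 / 10 = -1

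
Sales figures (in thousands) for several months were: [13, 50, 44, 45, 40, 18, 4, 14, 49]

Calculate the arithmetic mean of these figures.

30.7778

Step 1: Sum all values: 13 + 50 + 44 + 45 + 40 + 18 + 4 + 14 + 49 = 277
Step 2: Count the number of values: n = 9
Step 3: Mean = sum / n = 277 / 9 = 30.7778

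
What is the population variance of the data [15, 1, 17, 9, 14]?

32.96

Step 1: Compute the mean: (15 + 1 + 17 + 9 + 14) / 5 = 11.2
Step 2: Compute squared deviations from the mean:
  (15 - 11.2)^2 = 14.44
  (1 - 11.2)^2 = 104.04
  (17 - 11.2)^2 = 33.64
  (9 - 11.2)^2 = 4.84
  (14 - 11.2)^2 = 7.84
Step 3: Sum of squared deviations = 164.8
Step 4: Population variance = 164.8 / 5 = 32.96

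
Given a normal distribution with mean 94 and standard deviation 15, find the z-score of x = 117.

1.5333

Step 1: Recall the z-score formula: z = (x - mu) / sigma
Step 2: Substitute values: z = (117 - 94) / 15
Step 3: z = 23 / 15 = 1.5333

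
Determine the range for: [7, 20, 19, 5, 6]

15

Step 1: Identify the maximum value: max = 20
Step 2: Identify the minimum value: min = 5
Step 3: Range = max - min = 20 - 5 = 15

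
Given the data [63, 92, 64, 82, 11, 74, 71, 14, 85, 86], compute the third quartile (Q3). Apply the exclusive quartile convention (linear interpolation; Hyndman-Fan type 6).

85.25

Step 1: Sort the data: [11, 14, 63, 64, 71, 74, 82, 85, 86, 92]
Step 2: n = 10
Step 3: Using the exclusive quartile method:
  Q1 = 50.75
  Q2 (median) = 72.5
  Q3 = 85.25
  IQR = Q3 - Q1 = 85.25 - 50.75 = 34.5
Step 4: Q3 = 85.25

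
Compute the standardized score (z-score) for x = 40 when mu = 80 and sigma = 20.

-2

Step 1: Recall the z-score formula: z = (x - mu) / sigma
Step 2: Substitute values: z = (40 - 80) / 20
Step 3: z = -40 / 20 = -2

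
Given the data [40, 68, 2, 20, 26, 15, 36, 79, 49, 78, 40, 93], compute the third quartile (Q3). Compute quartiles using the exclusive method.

75.5

Step 1: Sort the data: [2, 15, 20, 26, 36, 40, 40, 49, 68, 78, 79, 93]
Step 2: n = 12
Step 3: Using the exclusive quartile method:
  Q1 = 21.5
  Q2 (median) = 40
  Q3 = 75.5
  IQR = Q3 - Q1 = 75.5 - 21.5 = 54
Step 4: Q3 = 75.5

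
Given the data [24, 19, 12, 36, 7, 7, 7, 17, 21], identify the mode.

7

Step 1: Count the frequency of each value:
  7: appears 3 time(s)
  12: appears 1 time(s)
  17: appears 1 time(s)
  19: appears 1 time(s)
  21: appears 1 time(s)
  24: appears 1 time(s)
  36: appears 1 time(s)
Step 2: The value 7 appears most frequently (3 times).
Step 3: Mode = 7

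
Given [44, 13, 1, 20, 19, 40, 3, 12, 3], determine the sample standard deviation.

15.6507

Step 1: Compute the mean: 17.2222
Step 2: Sum of squared deviations from the mean: 1959.5556
Step 3: Sample variance = 1959.5556 / 8 = 244.9444
Step 4: Standard deviation = sqrt(244.9444) = 15.6507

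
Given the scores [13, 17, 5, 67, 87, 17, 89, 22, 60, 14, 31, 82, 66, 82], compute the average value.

46.5714

Step 1: Sum all values: 13 + 17 + 5 + 67 + 87 + 17 + 89 + 22 + 60 + 14 + 31 + 82 + 66 + 82 = 652
Step 2: Count the number of values: n = 14
Step 3: Mean = sum / n = 652 / 14 = 46.5714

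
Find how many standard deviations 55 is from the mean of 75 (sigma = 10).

-2

Step 1: Recall the z-score formula: z = (x - mu) / sigma
Step 2: Substitute values: z = (55 - 75) / 10
Step 3: z = -20 / 10 = -2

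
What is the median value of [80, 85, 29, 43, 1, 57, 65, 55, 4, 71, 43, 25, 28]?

43

Step 1: Sort the data in ascending order: [1, 4, 25, 28, 29, 43, 43, 55, 57, 65, 71, 80, 85]
Step 2: The number of values is n = 13.
Step 3: Since n is odd, the median is the middle value at position 7: 43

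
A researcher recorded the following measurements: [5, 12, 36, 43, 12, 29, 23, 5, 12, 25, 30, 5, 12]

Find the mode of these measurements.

12

Step 1: Count the frequency of each value:
  5: appears 3 time(s)
  12: appears 4 time(s)
  23: appears 1 time(s)
  25: appears 1 time(s)
  29: appears 1 time(s)
  30: appears 1 time(s)
  36: appears 1 time(s)
  43: appears 1 time(s)
Step 2: The value 12 appears most frequently (4 times).
Step 3: Mode = 12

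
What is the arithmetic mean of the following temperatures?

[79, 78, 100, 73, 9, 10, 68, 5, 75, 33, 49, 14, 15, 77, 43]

48.5333

Step 1: Sum all values: 79 + 78 + 100 + 73 + 9 + 10 + 68 + 5 + 75 + 33 + 49 + 14 + 15 + 77 + 43 = 728
Step 2: Count the number of values: n = 15
Step 3: Mean = sum / n = 728 / 15 = 48.5333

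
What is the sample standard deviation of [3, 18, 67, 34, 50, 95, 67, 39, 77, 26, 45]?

27.325

Step 1: Compute the mean: 47.3636
Step 2: Sum of squared deviations from the mean: 7466.5455
Step 3: Sample variance = 7466.5455 / 10 = 746.6545
Step 4: Standard deviation = sqrt(746.6545) = 27.325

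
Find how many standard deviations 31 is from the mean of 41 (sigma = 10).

-1

Step 1: Recall the z-score formula: z = (x - mu) / sigma
Step 2: Substitute values: z = (31 - 41) / 10
Step 3: z = -10 / 10 = -1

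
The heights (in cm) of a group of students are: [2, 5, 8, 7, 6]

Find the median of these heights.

6

Step 1: Sort the data in ascending order: [2, 5, 6, 7, 8]
Step 2: The number of values is n = 5.
Step 3: Since n is odd, the median is the middle value at position 3: 6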